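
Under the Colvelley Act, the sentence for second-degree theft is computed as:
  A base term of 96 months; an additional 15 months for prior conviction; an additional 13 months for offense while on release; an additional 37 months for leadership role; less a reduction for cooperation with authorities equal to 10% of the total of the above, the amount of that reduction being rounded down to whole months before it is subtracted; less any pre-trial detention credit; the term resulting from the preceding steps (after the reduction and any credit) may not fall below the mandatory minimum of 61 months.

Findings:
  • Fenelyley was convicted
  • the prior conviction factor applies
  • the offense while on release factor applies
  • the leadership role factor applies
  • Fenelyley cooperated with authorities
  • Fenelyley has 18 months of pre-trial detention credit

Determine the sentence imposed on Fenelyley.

Sentence: 127 months

Prior conviction enhancement: +15 months
Offense while on release enhancement: +13 months
Leadership role enhancement: +37 months
Adjusted term: 96 months + 15 months + 13 months + 37 months = 161 months
Cooperation with authorities reduction: 10% of 161 months = 16 months (rounded down)
After reduction: 161 − 16 = 145 months
Less pre-trial detention credit: 145 months − 18 months = 127 months
Minimum 61 months: 127 months meets the minimum, no increase.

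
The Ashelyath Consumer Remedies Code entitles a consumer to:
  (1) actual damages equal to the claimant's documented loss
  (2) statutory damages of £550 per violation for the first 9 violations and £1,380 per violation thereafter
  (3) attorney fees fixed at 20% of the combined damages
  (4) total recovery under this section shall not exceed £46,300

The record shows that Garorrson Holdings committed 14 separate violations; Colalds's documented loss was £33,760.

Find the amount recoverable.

First 9 violations: 9 × £550 = £4,950
Remaining violations: (14 − 9) × £1,380 = £6,900
Statutory damages: £4,950 + £6,900 = £11,850
Combined damages: £33,760 + £11,850 = £45,610
Attorney fees: 20% of £45,610 = £9,122
Total before cap: £45,610 + £9,122 = £54,732
Cap at £46,300: £54,732 exceeds the cap → £46,300

£46,300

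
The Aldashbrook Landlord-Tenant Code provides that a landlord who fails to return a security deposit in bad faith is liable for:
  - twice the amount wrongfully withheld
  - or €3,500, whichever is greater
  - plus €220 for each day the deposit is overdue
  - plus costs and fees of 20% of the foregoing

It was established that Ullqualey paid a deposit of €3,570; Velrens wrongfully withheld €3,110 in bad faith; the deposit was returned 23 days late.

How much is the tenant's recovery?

Doubled: 2 × €3,110 = €6,220
Minimum €3,500: €6,220 meets the minimum, no increase.
Late-return penalty: 23 × €220 = €5,060
Damages plus late penalty: €6,220 + €5,060 = €11,280
Costs and fees: 20% of €11,280 = €2,256
Total recovery: €11,280 + €2,256 = €13,536

Recovery: €13,536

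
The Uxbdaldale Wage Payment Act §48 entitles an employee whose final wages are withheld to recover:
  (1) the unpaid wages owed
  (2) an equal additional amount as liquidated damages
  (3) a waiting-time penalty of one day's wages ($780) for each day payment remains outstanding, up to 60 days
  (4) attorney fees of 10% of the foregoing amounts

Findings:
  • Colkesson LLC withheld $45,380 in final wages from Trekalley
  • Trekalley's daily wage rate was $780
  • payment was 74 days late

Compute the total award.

$151,316

Liquidated damages (equal amount): $45,380
Penalty days: min(74, 60) = 60
Waiting-time penalty: 60 × $780 = $46,800
Subtotal: $45,380 + $45,380 + $46,800 = $137,560
Attorney fees: 10% of $137,560 = $13,756
Total award: $137,560 + $13,756 = $151,316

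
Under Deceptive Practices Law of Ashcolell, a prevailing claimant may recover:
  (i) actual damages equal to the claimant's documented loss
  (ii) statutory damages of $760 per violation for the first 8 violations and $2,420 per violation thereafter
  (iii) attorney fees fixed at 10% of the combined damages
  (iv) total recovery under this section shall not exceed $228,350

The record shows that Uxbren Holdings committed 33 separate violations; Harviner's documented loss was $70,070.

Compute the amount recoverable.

First 8 violations: 8 × $760 = $6,080
Remaining violations: (33 − 8) × $2,420 = $60,500
Statutory damages: $6,080 + $60,500 = $66,580
Combined damages: $70,070 + $66,580 = $136,650
Attorney fees: 10% of $136,650 = $13,665
Total before cap: $136,650 + $13,665 = $150,315
Cap at $228,350: $150,315 is within the cap, no reduction.

$150,315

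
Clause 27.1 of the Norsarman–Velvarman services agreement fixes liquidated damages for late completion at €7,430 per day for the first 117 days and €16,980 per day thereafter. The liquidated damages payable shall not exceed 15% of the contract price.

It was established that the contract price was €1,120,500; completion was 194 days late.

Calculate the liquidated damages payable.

First 117 days: 117 × €7,430 = €869,310
Remaining days: (194 − 117) × €16,980 = €1,307,460
Accrued per-day damages: €869,310 + €1,307,460 = €2,176,770
Cap: 15% of €1,120,500 = €168,075
Cap at €168,075: €2,176,770 exceeds the cap → €168,075

€168,075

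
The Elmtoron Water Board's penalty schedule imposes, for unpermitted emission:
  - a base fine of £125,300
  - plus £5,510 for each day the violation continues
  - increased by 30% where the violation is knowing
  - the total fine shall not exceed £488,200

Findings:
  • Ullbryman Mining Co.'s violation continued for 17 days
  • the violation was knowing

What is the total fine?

Civil penalty: £284,661

Per-day component: 17 × £5,510 = £93,670
Base plus per-day: £125,300 + £93,670 = £218,970
Enhancement: 30% of £218,970 = £65,691
Enhanced fine: £218,970 + £65,691 = £284,661
Cap at £488,200: £284,661 is within the cap, no reduction.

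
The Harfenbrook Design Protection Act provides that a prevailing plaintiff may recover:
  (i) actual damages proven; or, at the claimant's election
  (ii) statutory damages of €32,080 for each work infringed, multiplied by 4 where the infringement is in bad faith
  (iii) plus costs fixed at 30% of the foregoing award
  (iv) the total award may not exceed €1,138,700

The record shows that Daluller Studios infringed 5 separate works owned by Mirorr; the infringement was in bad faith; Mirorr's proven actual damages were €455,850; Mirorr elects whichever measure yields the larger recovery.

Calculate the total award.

€834,080

Statutory damages: 5 × €32,080 = €160,400
Multiplied by 4: 4 × €160,400 = €641,600
Greater of actual damages (€455,850) or enhanced statutory damages (€641,600): €641,600
Costs: 30% of €641,600 = €192,480
Award plus costs: €641,600 + €192,480 = €834,080
Cap at €1,138,700: €834,080 is within the cap, no reduction.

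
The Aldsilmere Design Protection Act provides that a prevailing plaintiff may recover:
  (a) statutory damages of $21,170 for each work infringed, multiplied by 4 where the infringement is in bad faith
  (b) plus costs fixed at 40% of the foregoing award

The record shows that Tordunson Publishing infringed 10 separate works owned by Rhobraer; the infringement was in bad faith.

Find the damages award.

$1,185,520

Statutory damages: 10 × $21,170 = $211,700
Multiplied by 4: 4 × $211,700 = $846,800
Costs: 40% of $846,800 = $338,720
Award plus costs: $846,800 + $338,720 = $1,185,520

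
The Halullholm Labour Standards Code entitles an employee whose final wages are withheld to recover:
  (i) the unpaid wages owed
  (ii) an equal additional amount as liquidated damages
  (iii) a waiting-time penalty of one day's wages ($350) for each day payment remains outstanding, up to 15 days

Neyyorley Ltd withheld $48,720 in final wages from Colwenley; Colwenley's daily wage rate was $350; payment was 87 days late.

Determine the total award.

Liquidated damages (equal amount): $48,720
Penalty days: min(87, 15) = 15
Waiting-time penalty: 15 × $350 = $5,250
Total award: $48,720 + $48,720 + $5,250 = $102,690

$102,690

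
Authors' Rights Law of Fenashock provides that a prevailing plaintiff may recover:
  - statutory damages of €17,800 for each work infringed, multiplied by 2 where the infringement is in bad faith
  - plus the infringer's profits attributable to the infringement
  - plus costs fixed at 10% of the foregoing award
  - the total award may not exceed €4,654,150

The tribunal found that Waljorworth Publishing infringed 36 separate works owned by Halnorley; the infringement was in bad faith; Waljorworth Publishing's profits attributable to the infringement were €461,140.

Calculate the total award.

Award: €1,917,014

Statutory damages: 36 × €17,800 = €640,800
Doubled: 2 × €640,800 = €1,281,600
Combined award: €1,281,600 + €461,140 = €1,742,740
Costs: 10% of €1,742,740 = €174,274
Award plus costs: €1,742,740 + €174,274 = €1,917,014
Cap at €4,654,150: €1,917,014 is within the cap, no reduction.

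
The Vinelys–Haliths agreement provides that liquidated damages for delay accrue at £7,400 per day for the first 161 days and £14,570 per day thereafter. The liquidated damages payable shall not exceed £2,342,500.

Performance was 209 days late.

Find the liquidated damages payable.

£1,890,760

First 161 days: 161 × £7,400 = £1,191,400
Remaining days: (209 − 161) × £14,570 = £699,360
Accrued per-day damages: £1,191,400 + £699,360 = £1,890,760
Cap at £2,342,500: £1,890,760 is within the cap, no reduction.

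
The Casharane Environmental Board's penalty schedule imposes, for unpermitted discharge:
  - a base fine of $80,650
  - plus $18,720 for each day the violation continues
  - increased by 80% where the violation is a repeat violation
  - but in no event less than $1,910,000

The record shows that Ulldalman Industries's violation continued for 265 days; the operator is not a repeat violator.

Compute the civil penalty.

Per-day component: 265 × $18,720 = $4,960,800
Base plus per-day: $80,650 + $4,960,800 = $5,041,450
The operator is not a repeat violator: no 80% increase.
Minimum $1,910,000: $5,041,450 meets the minimum, no increase.

$5,041,450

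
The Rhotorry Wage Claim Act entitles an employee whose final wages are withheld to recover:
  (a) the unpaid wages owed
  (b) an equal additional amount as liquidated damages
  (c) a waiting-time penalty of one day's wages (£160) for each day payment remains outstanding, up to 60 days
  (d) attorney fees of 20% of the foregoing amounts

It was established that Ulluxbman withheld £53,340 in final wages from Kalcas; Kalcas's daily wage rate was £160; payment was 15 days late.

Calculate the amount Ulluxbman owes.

Liquidated damages (equal amount): £53,340
Penalty days: min(15, 60) = 15
Waiting-time penalty: 15 × £160 = £2,400
Subtotal: £53,340 + £53,340 + £2,400 = £109,080
Attorney fees: 20% of £109,080 = £21,816
Total award: £109,080 + £21,816 = £130,896

£130,896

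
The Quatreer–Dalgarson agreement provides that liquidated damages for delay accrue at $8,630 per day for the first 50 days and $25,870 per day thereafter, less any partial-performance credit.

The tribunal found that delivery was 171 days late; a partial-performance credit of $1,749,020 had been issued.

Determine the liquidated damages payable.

First 50 days: 50 × $8,630 = $431,500
Remaining days: (171 − 50) × $25,870 = $3,130,270
Accrued per-day damages: $431,500 + $3,130,270 = $3,561,770
Less partial-performance credit: $3,561,770 − $1,749,020 = $1,812,750

$1,812,750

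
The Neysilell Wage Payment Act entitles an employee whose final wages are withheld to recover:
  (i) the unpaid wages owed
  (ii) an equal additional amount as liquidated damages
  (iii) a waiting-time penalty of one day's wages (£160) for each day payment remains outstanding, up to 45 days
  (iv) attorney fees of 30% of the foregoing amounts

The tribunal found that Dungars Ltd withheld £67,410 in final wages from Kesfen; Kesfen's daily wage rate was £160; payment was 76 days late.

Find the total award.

£184,626

Liquidated damages (equal amount): £67,410
Penalty days: min(76, 45) = 45
Waiting-time penalty: 45 × £160 = £7,200
Subtotal: £67,410 + £67,410 + £7,200 = £142,020
Attorney fees: 30% of £142,020 = £42,606
Total award: £142,020 + £42,606 = £184,626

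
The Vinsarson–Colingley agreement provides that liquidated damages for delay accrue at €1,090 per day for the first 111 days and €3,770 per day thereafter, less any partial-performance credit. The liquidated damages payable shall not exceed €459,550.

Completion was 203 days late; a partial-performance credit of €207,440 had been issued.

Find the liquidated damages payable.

First 111 days: 111 × €1,090 = €120,990
Remaining days: (203 − 111) × €3,770 = €346,840
Accrued per-day damages: €120,990 + €346,840 = €467,830
Less partial-performance credit: €467,830 − €207,440 = €260,390
Cap at €459,550: €260,390 is within the cap, no reduction.

Liquidated damages: €260,390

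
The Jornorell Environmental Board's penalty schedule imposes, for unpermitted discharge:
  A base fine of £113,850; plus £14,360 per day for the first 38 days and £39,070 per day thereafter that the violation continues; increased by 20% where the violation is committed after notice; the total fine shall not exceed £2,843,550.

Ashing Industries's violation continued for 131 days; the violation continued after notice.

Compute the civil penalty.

First 38 days: 38 × £14,360 = £545,680
Remaining days: (131 − 38) × £39,070 = £3,633,510
Per-day component: £545,680 + £3,633,510 = £4,179,190
Base plus per-day: £113,850 + £4,179,190 = £4,293,040
Enhancement: 20% of £4,293,040 = £858,608
Enhanced fine: £4,293,040 + £858,608 = £5,151,648
Cap at £2,843,550: £5,151,648 exceeds the cap → £2,843,550

£2,843,550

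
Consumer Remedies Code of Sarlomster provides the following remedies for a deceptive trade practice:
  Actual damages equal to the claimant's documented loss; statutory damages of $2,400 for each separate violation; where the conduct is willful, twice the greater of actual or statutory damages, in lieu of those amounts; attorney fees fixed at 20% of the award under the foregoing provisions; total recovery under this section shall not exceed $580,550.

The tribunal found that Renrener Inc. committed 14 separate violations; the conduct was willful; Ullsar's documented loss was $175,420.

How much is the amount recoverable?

Total recovery: $421,008

Statutory damages: 14 × $2,400 = $33,600
Greater of actual damages ($175,420) or statutory damages ($33,600): $175,420
Doubled: 2 × $175,420 = $350,840
Attorney fees: 20% of $350,840 = $70,168
Total before cap: $350,840 + $70,168 = $421,008
Cap at $580,550: $421,008 is within the cap, no reduction.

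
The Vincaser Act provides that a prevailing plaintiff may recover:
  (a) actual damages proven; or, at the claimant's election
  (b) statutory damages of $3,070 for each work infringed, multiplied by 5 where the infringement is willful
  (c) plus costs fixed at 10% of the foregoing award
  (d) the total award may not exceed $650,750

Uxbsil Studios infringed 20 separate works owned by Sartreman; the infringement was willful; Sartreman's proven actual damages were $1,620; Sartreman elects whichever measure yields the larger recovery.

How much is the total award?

$337,700

Statutory damages: 20 × $3,070 = $61,400
Multiplied by 5: 5 × $61,400 = $307,000
Greater of actual damages ($1,620) or enhanced statutory damages ($307,000): $307,000
Costs: 10% of $307,000 = $30,700
Award plus costs: $307,000 + $30,700 = $337,700
Cap at $650,750: $337,700 is within the cap, no reduction.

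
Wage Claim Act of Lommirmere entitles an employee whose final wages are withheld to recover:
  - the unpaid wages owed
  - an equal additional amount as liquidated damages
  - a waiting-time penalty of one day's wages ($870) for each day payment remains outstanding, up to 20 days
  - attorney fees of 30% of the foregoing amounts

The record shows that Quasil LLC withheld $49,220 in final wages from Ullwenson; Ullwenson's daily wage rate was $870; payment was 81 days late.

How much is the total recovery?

Liquidated damages (equal amount): $49,220
Penalty days: min(81, 20) = 20
Waiting-time penalty: 20 × $870 = $17,400
Subtotal: $49,220 + $49,220 + $17,400 = $115,840
Attorney fees: 30% of $115,840 = $34,752
Total award: $115,840 + $34,752 = $150,592

$150,592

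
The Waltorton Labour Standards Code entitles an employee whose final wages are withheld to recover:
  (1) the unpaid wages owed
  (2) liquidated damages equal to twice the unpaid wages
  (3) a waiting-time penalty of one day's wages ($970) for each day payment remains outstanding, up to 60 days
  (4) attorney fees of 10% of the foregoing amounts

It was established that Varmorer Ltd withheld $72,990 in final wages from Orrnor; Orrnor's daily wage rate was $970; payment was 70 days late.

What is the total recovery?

Doubled: 2 × $72,990 = $145,980
Penalty days: min(70, 60) = 60
Waiting-time penalty: 60 × $970 = $58,200
Subtotal: $72,990 + $145,980 + $58,200 = $277,170
Attorney fees: 10% of $277,170 = $27,717
Total award: $277,170 + $27,717 = $304,887

$304,887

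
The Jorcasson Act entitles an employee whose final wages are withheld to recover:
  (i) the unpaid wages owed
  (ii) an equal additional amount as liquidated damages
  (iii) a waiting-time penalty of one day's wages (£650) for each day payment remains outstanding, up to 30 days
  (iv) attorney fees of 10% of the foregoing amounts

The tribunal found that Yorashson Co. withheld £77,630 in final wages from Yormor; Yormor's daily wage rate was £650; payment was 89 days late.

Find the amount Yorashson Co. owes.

£192,236

Liquidated damages (equal amount): £77,630
Penalty days: min(89, 30) = 30
Waiting-time penalty: 30 × £650 = £19,500
Subtotal: £77,630 + £77,630 + £19,500 = £174,760
Attorney fees: 10% of £174,760 = £17,476
Total award: £174,760 + £17,476 = £192,236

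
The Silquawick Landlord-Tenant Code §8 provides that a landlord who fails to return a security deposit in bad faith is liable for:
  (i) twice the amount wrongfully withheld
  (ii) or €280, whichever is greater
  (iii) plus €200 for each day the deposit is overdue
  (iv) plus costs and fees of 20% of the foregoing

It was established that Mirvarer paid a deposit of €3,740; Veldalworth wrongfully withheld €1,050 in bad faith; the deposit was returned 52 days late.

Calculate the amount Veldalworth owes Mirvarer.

Doubled: 2 × €1,050 = €2,100
Minimum €280: €2,100 meets the minimum, no increase.
Late-return penalty: 52 × €200 = €10,400
Damages plus late penalty: €2,100 + €10,400 = €12,500
Costs and fees: 20% of €12,500 = €2,500
Total recovery: €12,500 + €2,500 = €15,000

€15,000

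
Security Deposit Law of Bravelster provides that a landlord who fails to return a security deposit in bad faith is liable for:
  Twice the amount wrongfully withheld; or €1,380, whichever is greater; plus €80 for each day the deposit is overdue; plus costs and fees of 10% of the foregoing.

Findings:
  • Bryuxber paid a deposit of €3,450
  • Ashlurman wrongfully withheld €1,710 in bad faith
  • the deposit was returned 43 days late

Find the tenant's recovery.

€7,546

Doubled: 2 × €1,710 = €3,420
Minimum €1,380: €3,420 meets the minimum, no increase.
Late-return penalty: 43 × €80 = €3,440
Damages plus late penalty: €3,420 + €3,440 = €6,860
Costs and fees: 10% of €6,860 = €686
Total recovery: €6,860 + €686 = €7,546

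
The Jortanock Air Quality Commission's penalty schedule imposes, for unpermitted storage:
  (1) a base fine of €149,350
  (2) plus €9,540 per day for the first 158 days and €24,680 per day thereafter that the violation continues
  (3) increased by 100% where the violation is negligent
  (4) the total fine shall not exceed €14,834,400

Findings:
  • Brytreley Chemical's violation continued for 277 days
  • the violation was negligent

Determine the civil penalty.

€9,187,180

First 158 days: 158 × €9,540 = €1,507,320
Remaining days: (277 − 158) × €24,680 = €2,936,920
Per-day component: €1,507,320 + €2,936,920 = €4,444,240
Base plus per-day: €149,350 + €4,444,240 = €4,593,590
Enhancement: 100% of €4,593,590 = €4,593,590
Enhanced fine: €4,593,590 + €4,593,590 = €9,187,180
Cap at €14,834,400: €9,187,180 is within the cap, no reduction.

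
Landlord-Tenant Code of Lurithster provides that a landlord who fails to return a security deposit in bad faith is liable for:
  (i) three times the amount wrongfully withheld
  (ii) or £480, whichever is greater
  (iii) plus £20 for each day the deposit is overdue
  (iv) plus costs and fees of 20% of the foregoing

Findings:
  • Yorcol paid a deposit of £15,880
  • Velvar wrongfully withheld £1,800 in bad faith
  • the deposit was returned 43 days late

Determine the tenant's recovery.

Trebled: 3 × £1,800 = £5,400
Minimum £480: £5,400 meets the minimum, no increase.
Late-return penalty: 43 × £20 = £860
Damages plus late penalty: £5,400 + £860 = £6,260
Costs and fees: 20% of £6,260 = £1,252
Total recovery: £6,260 + £1,252 = £7,512

£7,512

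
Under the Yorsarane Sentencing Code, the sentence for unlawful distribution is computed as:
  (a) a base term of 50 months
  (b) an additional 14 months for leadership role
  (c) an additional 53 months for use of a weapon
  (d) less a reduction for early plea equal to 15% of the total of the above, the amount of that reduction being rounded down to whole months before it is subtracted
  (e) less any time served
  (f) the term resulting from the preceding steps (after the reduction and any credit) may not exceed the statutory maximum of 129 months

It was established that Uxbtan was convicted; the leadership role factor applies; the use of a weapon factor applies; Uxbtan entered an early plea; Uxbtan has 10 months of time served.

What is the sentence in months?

Leadership role enhancement: +14 months
Use of a weapon enhancement: +53 months
Adjusted term: 50 months + 14 months + 53 months = 117 months
Early plea reduction: 15% of 117 months = 17 months (rounded down)
After reduction: 117 − 17 = 100 months
Less time served: 100 months − 10 months = 90 months
Cap at 129 months: 90 months is within the cap, no reduction.

90 months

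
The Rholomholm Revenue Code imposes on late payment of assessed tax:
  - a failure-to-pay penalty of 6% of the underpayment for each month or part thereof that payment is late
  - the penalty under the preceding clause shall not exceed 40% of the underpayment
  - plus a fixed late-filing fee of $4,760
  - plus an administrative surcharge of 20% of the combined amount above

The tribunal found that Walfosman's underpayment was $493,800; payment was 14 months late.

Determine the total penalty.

Accrued rate: 6% × 14 = 84%, capped at 40% → 40%
Failure-to-pay penalty: 40% of $493,800 = $197,520
Penalty before surcharge: $197,520 + $4,760 = $202,280
Administrative surcharge: 20% of $202,280 = $40,456
Total penalty: $202,280 + $40,456 = $242,736

$242,736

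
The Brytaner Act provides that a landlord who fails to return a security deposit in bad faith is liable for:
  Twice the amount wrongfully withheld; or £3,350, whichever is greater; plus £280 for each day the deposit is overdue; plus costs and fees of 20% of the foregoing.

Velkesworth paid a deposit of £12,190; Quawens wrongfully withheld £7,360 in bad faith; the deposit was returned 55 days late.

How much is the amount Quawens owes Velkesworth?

Doubled: 2 × £7,360 = £14,720
Minimum £3,350: £14,720 meets the minimum, no increase.
Late-return penalty: 55 × £280 = £15,400
Damages plus late penalty: £14,720 + £15,400 = £30,120
Costs and fees: 20% of £30,120 = £6,024
Total recovery: £30,120 + £6,024 = £36,144

£36,144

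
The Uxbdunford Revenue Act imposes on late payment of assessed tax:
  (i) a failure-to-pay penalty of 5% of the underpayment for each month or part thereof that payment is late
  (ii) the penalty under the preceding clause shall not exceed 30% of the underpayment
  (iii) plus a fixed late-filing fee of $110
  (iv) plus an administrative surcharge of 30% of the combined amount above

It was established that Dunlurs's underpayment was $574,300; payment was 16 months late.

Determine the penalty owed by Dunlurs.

Accrued rate: 5% × 16 = 80%, capped at 30% → 30%
Failure-to-pay penalty: 30% of $574,300 = $172,290
Penalty before surcharge: $172,290 + $110 = $172,400
Administrative surcharge: 30% of $172,400 = $51,720
Total penalty: $172,400 + $51,720 = $224,120

$224,120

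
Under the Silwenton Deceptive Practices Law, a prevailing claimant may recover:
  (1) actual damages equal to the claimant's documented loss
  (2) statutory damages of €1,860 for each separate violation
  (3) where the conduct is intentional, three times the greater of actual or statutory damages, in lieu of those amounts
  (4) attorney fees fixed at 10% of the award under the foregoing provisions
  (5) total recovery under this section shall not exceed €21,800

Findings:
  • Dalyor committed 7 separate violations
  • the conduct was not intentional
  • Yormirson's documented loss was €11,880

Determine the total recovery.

Statutory damages: 7 × €1,860 = €13,020
Conduct not intentional: the in-lieu enhancement does not apply.
Actual plus statutory damages: €11,880 + €13,020 = €24,900
Attorney fees: 10% of €24,900 = €2,490
Total before cap: €24,900 + €2,490 = €27,390
Cap at €21,800: €27,390 exceeds the cap → €21,800

€21,800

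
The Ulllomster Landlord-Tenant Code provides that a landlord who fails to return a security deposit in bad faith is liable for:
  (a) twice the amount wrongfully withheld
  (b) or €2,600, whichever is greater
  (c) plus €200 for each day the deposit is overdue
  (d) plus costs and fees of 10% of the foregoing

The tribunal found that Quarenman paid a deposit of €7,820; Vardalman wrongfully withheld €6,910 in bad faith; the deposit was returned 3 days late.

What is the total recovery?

€15,862

Doubled: 2 × €6,910 = €13,820
Minimum €2,600: €13,820 meets the minimum, no increase.
Late-return penalty: 3 × €200 = €600
Damages plus late penalty: €13,820 + €600 = €14,420
Costs and fees: 10% of €14,420 = €1,442
Total recovery: €14,420 + €1,442 = €15,862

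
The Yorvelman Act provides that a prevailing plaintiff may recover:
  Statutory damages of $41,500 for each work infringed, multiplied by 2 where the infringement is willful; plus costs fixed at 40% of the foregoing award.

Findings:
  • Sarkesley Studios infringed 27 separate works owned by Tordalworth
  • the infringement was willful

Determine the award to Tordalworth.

Statutory damages: 27 × $41,500 = $1,120,500
Doubled: 2 × $1,120,500 = $2,241,000
Costs: 40% of $2,241,000 = $896,400
Award plus costs: $2,241,000 + $896,400 = $3,137,400

$3,137,400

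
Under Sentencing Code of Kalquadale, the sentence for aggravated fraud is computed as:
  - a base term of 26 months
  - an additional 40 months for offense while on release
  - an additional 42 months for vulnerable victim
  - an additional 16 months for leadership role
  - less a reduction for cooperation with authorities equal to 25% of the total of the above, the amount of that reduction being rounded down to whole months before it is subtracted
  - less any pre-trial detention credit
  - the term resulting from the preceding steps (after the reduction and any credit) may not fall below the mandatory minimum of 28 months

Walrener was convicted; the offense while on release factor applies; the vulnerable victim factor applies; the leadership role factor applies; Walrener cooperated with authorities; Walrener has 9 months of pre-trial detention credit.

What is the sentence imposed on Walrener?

Offense while on release enhancement: +40 months
Vulnerable victim enhancement: +42 months
Leadership role enhancement: +16 months
Adjusted term: 26 months + 40 months + 42 months + 16 months = 124 months
Cooperation with authorities reduction: 25% of 124 months = 31 months (rounded down)
After reduction: 124 − 31 = 93 months
Less pre-trial detention credit: 93 months − 9 months = 84 months
Minimum 28 months: 84 months meets the minimum, no increase.

Sentence: 84 months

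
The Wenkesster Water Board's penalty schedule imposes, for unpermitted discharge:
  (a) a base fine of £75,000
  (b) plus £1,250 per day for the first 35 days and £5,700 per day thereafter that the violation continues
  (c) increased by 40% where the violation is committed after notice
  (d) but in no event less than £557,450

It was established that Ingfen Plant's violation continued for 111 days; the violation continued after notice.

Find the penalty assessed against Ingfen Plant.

First 35 days: 35 × £1,250 = £43,750
Remaining days: (111 − 35) × £5,700 = £433,200
Per-day component: £43,750 + £433,200 = £476,950
Base plus per-day: £75,000 + £476,950 = £551,950
Enhancement: 40% of £551,950 = £220,780
Enhanced fine: £551,950 + £220,780 = £772,730
Minimum £557,450: £772,730 meets the minimum, no increase.

£772,730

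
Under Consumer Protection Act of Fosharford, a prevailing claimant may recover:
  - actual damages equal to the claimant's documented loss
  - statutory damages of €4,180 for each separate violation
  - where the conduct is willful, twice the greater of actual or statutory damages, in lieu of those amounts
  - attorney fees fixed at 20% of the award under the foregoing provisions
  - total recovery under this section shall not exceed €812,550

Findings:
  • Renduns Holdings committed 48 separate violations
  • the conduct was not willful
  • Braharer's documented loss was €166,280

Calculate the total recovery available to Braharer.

Statutory damages: 48 × €4,180 = €200,640
Conduct not willful: the in-lieu enhancement does not apply.
Actual plus statutory damages: €166,280 + €200,640 = €366,920
Attorney fees: 20% of €366,920 = €73,384
Total before cap: €366,920 + €73,384 = €440,304
Cap at €812,550: €440,304 is within the cap, no reduction.

€440,304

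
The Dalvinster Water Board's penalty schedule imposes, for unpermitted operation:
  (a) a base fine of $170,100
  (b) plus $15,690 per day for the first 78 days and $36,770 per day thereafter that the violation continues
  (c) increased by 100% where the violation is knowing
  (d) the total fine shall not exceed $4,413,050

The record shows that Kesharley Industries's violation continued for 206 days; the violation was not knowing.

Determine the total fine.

First 78 days: 78 × $15,690 = $1,223,820
Remaining days: (206 − 78) × $36,770 = $4,706,560
Per-day component: $1,223,820 + $4,706,560 = $5,930,380
Base plus per-day: $170,100 + $5,930,380 = $6,100,480
The violation was not knowing: no 100% increase.
Cap at $4,413,050: $6,100,480 exceeds the cap → $4,413,050

$4,413,050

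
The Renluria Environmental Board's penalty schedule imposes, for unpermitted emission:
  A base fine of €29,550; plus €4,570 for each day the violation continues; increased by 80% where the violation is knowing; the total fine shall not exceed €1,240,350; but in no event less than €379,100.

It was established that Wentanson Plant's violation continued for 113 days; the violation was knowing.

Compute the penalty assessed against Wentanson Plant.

€982,728

Per-day component: 113 × €4,570 = €516,410
Base plus per-day: €29,550 + €516,410 = €545,960
Enhancement: 80% of €545,960 = €436,768
Enhanced fine: €545,960 + €436,768 = €982,728
Cap at €1,240,350: €982,728 is within the cap, no reduction.
Minimum €379,100: €982,728 meets the minimum, no increase.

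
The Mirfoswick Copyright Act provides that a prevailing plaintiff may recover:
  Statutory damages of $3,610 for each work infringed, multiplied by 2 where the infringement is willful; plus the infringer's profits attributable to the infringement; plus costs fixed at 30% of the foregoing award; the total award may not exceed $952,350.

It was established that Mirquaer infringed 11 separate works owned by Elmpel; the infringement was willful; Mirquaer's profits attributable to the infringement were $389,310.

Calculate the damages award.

Award: $609,349

Statutory damages: 11 × $3,610 = $39,710
Doubled: 2 × $39,710 = $79,420
Combined award: $79,420 + $389,310 = $468,730
Costs: 30% of $468,730 = $140,619
Award plus costs: $468,730 + $140,619 = $609,349
Cap at $952,350: $609,349 is within the cap, no reduction.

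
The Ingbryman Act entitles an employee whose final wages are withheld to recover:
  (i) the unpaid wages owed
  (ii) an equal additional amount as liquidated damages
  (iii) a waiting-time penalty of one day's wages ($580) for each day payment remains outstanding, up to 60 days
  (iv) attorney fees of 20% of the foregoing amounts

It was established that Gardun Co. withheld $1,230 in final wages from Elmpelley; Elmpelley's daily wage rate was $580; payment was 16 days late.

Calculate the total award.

$14,088

Liquidated damages (equal amount): $1,230
Penalty days: min(16, 60) = 16
Waiting-time penalty: 16 × $580 = $9,280
Subtotal: $1,230 + $1,230 + $9,280 = $11,740
Attorney fees: 20% of $11,740 = $2,348
Total award: $11,740 + $2,348 = $14,088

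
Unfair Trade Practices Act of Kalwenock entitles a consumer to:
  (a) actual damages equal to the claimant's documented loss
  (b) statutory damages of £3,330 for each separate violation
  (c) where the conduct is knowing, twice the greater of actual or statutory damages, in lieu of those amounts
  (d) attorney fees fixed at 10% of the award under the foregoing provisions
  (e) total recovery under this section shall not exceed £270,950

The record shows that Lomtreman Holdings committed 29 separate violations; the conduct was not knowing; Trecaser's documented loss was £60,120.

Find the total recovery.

Statutory damages: 29 × £3,330 = £96,570
Conduct not knowing: the in-lieu enhancement does not apply.
Actual plus statutory damages: £60,120 + £96,570 = £156,690
Attorney fees: 10% of £156,690 = £15,669
Total before cap: £156,690 + £15,669 = £172,359
Cap at £270,950: £172,359 is within the cap, no reduction.

£172,359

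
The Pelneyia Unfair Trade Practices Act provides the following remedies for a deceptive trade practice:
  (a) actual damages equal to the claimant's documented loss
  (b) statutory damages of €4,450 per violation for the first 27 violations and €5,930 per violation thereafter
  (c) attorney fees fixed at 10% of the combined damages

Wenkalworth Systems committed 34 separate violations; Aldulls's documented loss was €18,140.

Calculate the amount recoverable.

€197,780

First 27 violations: 27 × €4,450 = €120,150
Remaining violations: (34 − 27) × €5,930 = €41,510
Statutory damages: €120,150 + €41,510 = €161,660
Combined damages: €18,140 + €161,660 = €179,800
Attorney fees: 10% of €179,800 = €17,980
Total recovery: €179,800 + €17,980 = €197,780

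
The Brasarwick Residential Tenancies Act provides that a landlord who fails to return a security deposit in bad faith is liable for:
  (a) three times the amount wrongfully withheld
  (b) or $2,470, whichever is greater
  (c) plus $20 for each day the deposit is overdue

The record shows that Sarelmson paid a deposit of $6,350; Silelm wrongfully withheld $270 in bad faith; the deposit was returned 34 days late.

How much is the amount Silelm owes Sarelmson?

$3,150

Trebled: 3 × $270 = $810
Minimum $2,470: $810 is below the minimum → $2,470
Late-return penalty: 34 × $20 = $680
Damages plus late penalty: $2,470 + $680 = $3,150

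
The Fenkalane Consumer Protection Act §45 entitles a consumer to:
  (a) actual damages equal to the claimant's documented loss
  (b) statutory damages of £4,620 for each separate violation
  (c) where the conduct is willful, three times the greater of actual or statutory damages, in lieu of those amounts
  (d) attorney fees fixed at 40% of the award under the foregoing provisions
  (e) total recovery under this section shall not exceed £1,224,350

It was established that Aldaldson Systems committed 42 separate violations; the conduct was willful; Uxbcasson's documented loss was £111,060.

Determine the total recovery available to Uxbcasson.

Statutory damages: 42 × £4,620 = £194,040
Greater of actual damages (£111,060) or statutory damages (£194,040): £194,040
Trebled: 3 × £194,040 = £582,120
Attorney fees: 40% of £582,120 = £232,848
Total before cap: £582,120 + £232,848 = £814,968
Cap at £1,224,350: £814,968 is within the cap, no reduction.

Total recovery: £814,968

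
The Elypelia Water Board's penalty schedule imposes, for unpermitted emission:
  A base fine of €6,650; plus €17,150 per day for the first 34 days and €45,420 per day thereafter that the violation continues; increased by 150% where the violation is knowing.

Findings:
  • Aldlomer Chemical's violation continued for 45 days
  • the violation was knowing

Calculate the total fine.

First 34 days: 34 × €17,150 = €583,100
Remaining days: (45 − 34) × €45,420 = €499,620
Per-day component: €583,100 + €499,620 = €1,082,720
Base plus per-day: €6,650 + €1,082,720 = €1,089,370
Enhancement: 150% of €1,089,370 = €1,634,055
Enhanced fine: €1,089,370 + €1,634,055 = €2,723,425

€2,723,425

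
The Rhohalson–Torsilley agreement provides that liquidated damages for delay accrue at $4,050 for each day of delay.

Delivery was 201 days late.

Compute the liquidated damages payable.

Per-day damages: 201 × $4,050 = $814,050

$814,050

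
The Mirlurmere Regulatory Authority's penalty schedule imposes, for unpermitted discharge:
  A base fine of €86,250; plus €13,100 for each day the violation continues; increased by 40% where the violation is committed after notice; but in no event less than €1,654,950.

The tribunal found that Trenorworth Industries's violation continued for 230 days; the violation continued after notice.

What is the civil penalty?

Per-day component: 230 × €13,100 = €3,013,000
Base plus per-day: €86,250 + €3,013,000 = €3,099,250
Enhancement: 40% of €3,099,250 = €1,239,700
Enhanced fine: €3,099,250 + €1,239,700 = €4,338,950
Minimum €1,654,950: €4,338,950 meets the minimum, no increase.

€4,338,950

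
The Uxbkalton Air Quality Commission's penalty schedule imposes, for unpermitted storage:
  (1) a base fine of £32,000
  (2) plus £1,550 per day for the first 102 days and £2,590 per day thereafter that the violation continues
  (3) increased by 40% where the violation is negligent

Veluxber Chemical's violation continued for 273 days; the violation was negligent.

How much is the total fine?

£886,186

First 102 days: 102 × £1,550 = £158,100
Remaining days: (273 − 102) × £2,590 = £442,890
Per-day component: £158,100 + £442,890 = £600,990
Base plus per-day: £32,000 + £600,990 = £632,990
Enhancement: 40% of £632,990 = £253,196
Enhanced fine: £632,990 + £253,196 = £886,186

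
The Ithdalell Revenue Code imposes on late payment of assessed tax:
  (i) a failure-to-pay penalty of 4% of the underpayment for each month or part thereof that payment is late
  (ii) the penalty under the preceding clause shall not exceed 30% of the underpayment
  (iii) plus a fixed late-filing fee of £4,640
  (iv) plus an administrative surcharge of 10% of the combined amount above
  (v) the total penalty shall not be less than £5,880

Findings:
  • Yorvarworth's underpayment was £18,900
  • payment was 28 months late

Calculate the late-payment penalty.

Accrued rate: 4% × 28 = 112%, capped at 30% → 30%
Failure-to-pay penalty: 30% of £18,900 = £5,670
Penalty before surcharge: £5,670 + £4,640 = £10,310
Administrative surcharge: 10% of £10,310 = £1,031
Total penalty: £10,310 + £1,031 = £11,341
Minimum £5,880: £11,341 meets the minimum, no increase.

£11,341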